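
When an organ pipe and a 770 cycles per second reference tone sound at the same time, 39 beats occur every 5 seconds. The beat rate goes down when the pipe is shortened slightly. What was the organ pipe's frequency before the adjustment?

Beat frequency = 39/5 = 7.8 Hz.
|f − 770| = 7.8, so the organ pipe was at either 762.2 Hz or 777.8 Hz.
A shorter pipe has a higher fundamental; the adjustment raises the organ pipe's frequency.
The beat rate fell, so the adjustment moved the organ pipe toward 770 Hz — it must have started below the reference.

762.2 Hz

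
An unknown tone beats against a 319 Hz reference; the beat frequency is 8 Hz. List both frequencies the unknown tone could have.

|f − 319| = 8, so f = 319 ± 8.

311 Hz or 327 Hz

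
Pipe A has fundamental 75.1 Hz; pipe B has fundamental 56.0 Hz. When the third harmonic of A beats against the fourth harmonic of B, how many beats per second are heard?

1.3 Hz

Third harmonic of the first: 3·75.1 = 225.3 Hz.
Fourth harmonic of the second: 4·56.0 = 224.0 Hz.
f_beat = |225.3 − 224.0| = 1.3 Hz.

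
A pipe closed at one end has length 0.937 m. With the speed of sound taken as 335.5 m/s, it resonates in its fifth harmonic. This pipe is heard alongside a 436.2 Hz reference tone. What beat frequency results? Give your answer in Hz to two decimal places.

11.37 Hz

Closed pipe (odd harmonics): f_n = n·v/(4L) = 5·335.5/(4·0.937) = 447.5720 Hz.
f_beat = |447.5720 − 436.2| = 11.37 Hz.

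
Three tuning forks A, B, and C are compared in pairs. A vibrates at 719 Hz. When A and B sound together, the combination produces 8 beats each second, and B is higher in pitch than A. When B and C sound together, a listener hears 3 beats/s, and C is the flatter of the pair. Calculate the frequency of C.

B is above A, so f_B = 719 + 8 = 727 Hz.
C is below B, so f_C = 727 − 3 = 724 Hz.

724 Hz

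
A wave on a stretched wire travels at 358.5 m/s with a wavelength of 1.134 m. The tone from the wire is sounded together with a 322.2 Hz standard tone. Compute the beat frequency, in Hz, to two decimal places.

6.06 Hz

Source frequency f = v/λ = 358.5/1.134 = 316.1376 Hz.
f_beat = |316.1376 − 322.2| = 6.06 Hz.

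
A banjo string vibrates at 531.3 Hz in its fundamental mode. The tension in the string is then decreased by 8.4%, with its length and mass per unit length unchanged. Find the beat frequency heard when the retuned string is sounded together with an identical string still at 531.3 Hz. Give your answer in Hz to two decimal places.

For a string, f ∝ √T, so the new frequency is 531.3·√0.916 = 508.4960 Hz.
f_beat = |508.4960 − 531.3| = 22.80 Hz.

22.80 Hz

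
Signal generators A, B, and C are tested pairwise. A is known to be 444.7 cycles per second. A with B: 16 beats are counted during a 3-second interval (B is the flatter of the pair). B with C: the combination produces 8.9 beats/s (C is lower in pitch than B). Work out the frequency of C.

430.4667 Hz

A–B: Beat frequency = 16/3 = 5.3333 Hz.
B is below A, so f_B = 444.7 − 5.3333 = 439.3667 Hz.
C is below B, so f_C = 439.3667 − 8.9 = 430.4667 Hz.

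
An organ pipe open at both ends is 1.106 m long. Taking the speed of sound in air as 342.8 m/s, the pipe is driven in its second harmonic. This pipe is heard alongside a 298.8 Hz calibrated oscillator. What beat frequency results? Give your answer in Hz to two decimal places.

Open pipe: f_n = n·v/(2L) = 2·342.8/(2·1.106) = 309.9458 Hz.
f_beat = |309.9458 − 298.8| = 11.15 Hz.

11.15 Hz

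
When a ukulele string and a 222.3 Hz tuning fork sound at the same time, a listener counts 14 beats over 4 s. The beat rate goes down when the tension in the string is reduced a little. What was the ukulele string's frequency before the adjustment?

225.8 Hz

Beat frequency = 14/4 = 3.5 Hz.
|f − 222.3| = 3.5, so the ukulele string was at either 218.8 Hz or 225.8 Hz.
Lower tension means lower frequency; the adjustment lowers the ukulele string's frequency.
The beat rate fell, so the adjustment moved the ukulele string toward 222.3 Hz — it must have started above the reference.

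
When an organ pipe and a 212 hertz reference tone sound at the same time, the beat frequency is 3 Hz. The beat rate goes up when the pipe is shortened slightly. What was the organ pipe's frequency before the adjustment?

215 Hz

|f − 212| = 3, so the organ pipe was at either 209 Hz or 215 Hz.
A shorter pipe has a higher fundamental; the adjustment raises the organ pipe's frequency.
The beat rate rose, so the adjustment moved the organ pipe further from 212 Hz — it was already above the reference.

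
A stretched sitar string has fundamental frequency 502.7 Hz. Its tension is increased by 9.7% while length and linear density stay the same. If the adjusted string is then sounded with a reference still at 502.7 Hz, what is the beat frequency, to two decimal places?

For a string, f ∝ √T, so the new frequency is 502.7·√1.097 = 526.5168 Hz.
f_beat = |526.5168 − 502.7| = 23.82 Hz.

23.82 Hz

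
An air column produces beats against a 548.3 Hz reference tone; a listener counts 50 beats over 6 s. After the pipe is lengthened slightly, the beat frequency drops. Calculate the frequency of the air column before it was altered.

556.6333 Hz

Beat frequency = 50/6 = 8.3333 Hz.
|f − 548.3| = 8.3333, so the air column was at either 539.9667 Hz or 556.6333 Hz.
A longer pipe has a lower fundamental; the adjustment lowers the air column's frequency.
The beat rate fell, so the adjustment moved the air column toward 548.3 Hz — it must have started above the reference.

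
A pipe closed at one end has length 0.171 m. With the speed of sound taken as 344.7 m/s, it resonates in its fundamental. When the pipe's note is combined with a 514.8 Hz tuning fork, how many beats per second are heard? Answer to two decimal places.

Closed pipe (odd harmonics): f_n = n·v/(4L) = 1·344.7/(4·0.171) = 503.9474 Hz.
f_beat = |503.9474 − 514.8| = 10.85 Hz.

10.85 Hz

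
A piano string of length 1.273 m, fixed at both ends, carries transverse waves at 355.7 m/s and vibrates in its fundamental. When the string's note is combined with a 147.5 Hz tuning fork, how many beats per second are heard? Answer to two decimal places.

7.79 Hz

For a string fixed at both ends, f_n = n·v/(2L) = 1·355.7/(2·1.273) = 139.7093 Hz.
f_beat = |139.7093 − 147.5| = 7.79 Hz.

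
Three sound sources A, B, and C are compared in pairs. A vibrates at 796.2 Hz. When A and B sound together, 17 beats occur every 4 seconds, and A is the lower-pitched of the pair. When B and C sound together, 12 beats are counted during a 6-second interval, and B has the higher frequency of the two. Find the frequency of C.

798.45 Hz

A–B: Beat frequency = 17/4 = 4.25 Hz.
B is above A, so f_B = 796.2 + 4.25 = 800.45 Hz.
B–C: Beat frequency = 12/6 = 2 Hz.
C is below B, so f_C = 800.45 − 2 = 798.45 Hz.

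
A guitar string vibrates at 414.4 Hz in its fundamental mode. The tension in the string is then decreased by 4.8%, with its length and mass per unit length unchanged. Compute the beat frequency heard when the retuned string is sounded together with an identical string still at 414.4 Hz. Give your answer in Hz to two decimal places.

For a string, f ∝ √T, so the new frequency is 414.4·√0.952 = 404.3321 Hz.
f_beat = |404.3321 − 414.4| = 10.07 Hz.

10.07 Hz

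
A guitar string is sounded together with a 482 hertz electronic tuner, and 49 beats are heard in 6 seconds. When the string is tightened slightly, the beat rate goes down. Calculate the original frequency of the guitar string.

473.8333 Hz

Beat frequency = 49/6 = 8.1667 Hz.
|f − 482| = 8.1667, so the guitar string was at either 473.8333 Hz or 490.1667 Hz.
Increasing tension raises a string's frequency; the adjustment raises the guitar string's frequency.
The beat rate fell, so the adjustment moved the guitar string toward 482 Hz — it must have started below the reference.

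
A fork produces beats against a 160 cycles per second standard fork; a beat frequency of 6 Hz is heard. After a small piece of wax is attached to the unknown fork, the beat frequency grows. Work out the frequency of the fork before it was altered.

154 Hz

|f − 160| = 6, so the fork was at either 154 Hz or 166 Hz.
Loading a fork with wax lowers its frequency; the adjustment lowers the fork's frequency.
The beat rate rose, so the adjustment moved the fork further from 160 Hz — it was already below the reference.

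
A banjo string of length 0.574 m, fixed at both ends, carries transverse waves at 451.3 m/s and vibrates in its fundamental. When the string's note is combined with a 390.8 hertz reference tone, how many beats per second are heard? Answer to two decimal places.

2.32 Hz

For a string fixed at both ends, f_n = n·v/(2L) = 1·451.3/(2·0.574) = 393.1185 Hz.
f_beat = |393.1185 − 390.8| = 2.32 Hz.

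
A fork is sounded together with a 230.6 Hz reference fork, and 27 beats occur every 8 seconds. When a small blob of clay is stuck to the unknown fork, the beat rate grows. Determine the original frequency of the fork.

227.225 Hz

Beat frequency = 27/8 = 3.375 Hz.
|f − 230.6| = 3.375, so the fork was at either 227.225 Hz or 233.975 Hz.
Adding mass to a fork lowers its frequency; the adjustment lowers the fork's frequency.
The beat rate rose, so the adjustment moved the fork further from 230.6 Hz — it was already below the reference.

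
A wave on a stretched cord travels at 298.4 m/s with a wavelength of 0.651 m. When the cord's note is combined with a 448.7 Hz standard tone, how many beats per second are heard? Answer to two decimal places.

9.67 Hz

Source frequency f = v/λ = 298.4/0.651 = 458.3717 Hz.
f_beat = |458.3717 − 448.7| = 9.67 Hz.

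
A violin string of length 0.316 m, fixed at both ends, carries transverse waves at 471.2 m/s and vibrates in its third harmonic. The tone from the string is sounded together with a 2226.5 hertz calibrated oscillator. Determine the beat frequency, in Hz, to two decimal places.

10.21 Hz

For a string fixed at both ends, f_n = n·v/(2L) = 3·471.2/(2·0.316) = 2236.7089 Hz.
f_beat = |2236.7089 − 2226.5| = 10.21 Hz.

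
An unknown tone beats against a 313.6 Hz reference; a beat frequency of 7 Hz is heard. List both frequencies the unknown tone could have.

|f − 313.6| = 7, so f = 313.6 ± 7.

306.6 Hz or 320.6 Hz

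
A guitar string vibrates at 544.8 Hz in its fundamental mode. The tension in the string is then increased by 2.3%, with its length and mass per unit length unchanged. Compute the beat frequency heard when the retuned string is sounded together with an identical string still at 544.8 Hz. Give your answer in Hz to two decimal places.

For a string, f ∝ √T, so the new frequency is 544.8·√1.023 = 551.0296 Hz.
f_beat = |551.0296 − 544.8| = 6.23 Hz.

6.23 Hz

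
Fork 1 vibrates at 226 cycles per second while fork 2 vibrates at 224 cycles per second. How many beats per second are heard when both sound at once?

2 Hz

f_beat = |f₁ − f₂|.
|226 − 224| = 2 Hz.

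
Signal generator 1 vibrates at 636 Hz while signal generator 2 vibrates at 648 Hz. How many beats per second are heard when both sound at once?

f_beat = |f₁ − f₂|.
|636 − 648| = 12 Hz.

12 Hz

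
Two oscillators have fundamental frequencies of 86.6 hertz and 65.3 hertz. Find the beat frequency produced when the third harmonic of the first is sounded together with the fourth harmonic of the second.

Third harmonic of the first: 3·86.6 = 259.8 Hz.
Fourth harmonic of the second: 4·65.3 = 261.2 Hz.
f_beat = |259.8 − 261.2| = 1.4 Hz.

1.4 Hz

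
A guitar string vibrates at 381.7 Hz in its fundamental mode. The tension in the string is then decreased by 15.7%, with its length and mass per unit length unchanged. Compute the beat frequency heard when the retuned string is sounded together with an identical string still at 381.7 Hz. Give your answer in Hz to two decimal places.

31.24 Hz

For a string, f ∝ √T, so the new frequency is 381.7·√0.843 = 350.4580 Hz.
f_beat = |350.4580 − 381.7| = 31.24 Hz.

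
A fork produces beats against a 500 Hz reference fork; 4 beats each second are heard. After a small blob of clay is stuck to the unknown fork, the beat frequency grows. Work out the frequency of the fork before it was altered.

|f − 500| = 4, so the fork was at either 496 Hz or 504 Hz.
Adding mass to a fork lowers its frequency; the adjustment lowers the fork's frequency.
The beat rate rose, so the adjustment moved the fork further from 500 Hz — it was already below the reference.

496 Hz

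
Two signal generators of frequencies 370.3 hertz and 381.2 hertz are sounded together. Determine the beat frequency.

The beat frequency equals the magnitude of the frequency difference.
|370.3 − 381.2| = 10.9 Hz.

10.9 Hz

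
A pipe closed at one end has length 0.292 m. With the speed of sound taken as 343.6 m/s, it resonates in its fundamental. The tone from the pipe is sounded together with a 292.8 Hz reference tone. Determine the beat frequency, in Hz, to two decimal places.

Closed pipe (odd harmonics): f_n = n·v/(4L) = 1·343.6/(4·0.292) = 294.1781 Hz.
f_beat = |294.1781 − 292.8| = 1.38 Hz.

1.38 Hz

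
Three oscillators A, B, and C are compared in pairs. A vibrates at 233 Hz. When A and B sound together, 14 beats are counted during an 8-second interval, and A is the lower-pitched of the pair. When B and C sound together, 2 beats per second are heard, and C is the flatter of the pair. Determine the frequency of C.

A–B: Beat frequency = 14/8 = 1.75 Hz.
B is above A, so f_B = 233 + 1.75 = 234.75 Hz.
C is below B, so f_C = 234.75 − 2 = 232.75 Hz.

232.75 Hz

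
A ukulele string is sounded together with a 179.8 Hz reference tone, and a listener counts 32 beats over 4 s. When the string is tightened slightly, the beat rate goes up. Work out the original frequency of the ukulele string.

Beat frequency = 32/4 = 8 Hz.
|f − 179.8| = 8, so the ukulele string was at either 171.8 Hz or 187.8 Hz.
Increasing tension raises a string's frequency; the adjustment raises the ukulele string's frequency.
The beat rate rose, so the adjustment moved the ukulele string further from 179.8 Hz — it was already above the reference.

187.8 Hz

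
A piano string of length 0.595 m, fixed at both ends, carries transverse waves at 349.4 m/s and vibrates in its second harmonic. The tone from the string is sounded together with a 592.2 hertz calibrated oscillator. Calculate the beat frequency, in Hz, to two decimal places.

For a string fixed at both ends, f_n = n·v/(2L) = 2·349.4/(2·0.595) = 587.2269 Hz.
f_beat = |587.2269 − 592.2| = 4.97 Hz.

4.97 Hz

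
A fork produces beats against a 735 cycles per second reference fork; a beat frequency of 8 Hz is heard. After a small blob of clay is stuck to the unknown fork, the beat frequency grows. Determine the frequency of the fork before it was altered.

727 Hz

|f − 735| = 8, so the fork was at either 727 Hz or 743 Hz.
Adding mass to a fork lowers its frequency; the adjustment lowers the fork's frequency.
The beat rate rose, so the adjustment moved the fork further from 735 Hz — it was already below the reference.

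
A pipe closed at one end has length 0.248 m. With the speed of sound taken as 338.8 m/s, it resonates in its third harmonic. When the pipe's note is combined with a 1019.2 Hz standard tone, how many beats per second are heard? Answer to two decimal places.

Closed pipe (odd harmonics): f_n = n·v/(4L) = 3·338.8/(4·0.248) = 1024.5968 Hz.
f_beat = |1024.5968 − 1019.2| = 5.40 Hz.

5.40 Hz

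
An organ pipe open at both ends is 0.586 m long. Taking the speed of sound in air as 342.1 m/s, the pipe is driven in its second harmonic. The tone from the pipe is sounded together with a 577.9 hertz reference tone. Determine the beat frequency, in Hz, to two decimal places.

Open pipe: f_n = n·v/(2L) = 2·342.1/(2·0.586) = 583.7884 Hz.
f_beat = |583.7884 − 577.9| = 5.89 Hz.

5.89 Hz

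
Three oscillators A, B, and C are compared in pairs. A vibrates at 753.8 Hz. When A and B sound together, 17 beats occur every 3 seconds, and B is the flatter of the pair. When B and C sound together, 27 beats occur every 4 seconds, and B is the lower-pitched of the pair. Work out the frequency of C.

754.8833 Hz

A–B: Beat frequency = 17/3 = 5.6667 Hz.
B is below A, so f_B = 753.8 − 5.6667 = 748.1333 Hz.
B–C: Beat frequency = 27/4 = 6.75 Hz.
C is above B, so f_C = 748.1333 + 6.75 = 754.8833 Hz.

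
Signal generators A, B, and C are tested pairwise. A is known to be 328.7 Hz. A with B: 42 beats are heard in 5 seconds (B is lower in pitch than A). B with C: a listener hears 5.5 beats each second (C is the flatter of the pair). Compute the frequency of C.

A–B: Beat frequency = 42/5 = 8.4 Hz.
B is below A, so f_B = 328.7 − 8.4 = 320.3 Hz.
C is below B, so f_C = 320.3 − 5.5 = 314.8 Hz.

314.8 Hz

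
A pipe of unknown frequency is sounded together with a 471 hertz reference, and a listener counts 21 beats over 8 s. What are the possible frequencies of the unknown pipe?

468.375 Hz or 473.625 Hz

Beat frequency = 21/8 = 2.625 Hz.
|f − 471| = 2.625, so f = 471 ± 2.625.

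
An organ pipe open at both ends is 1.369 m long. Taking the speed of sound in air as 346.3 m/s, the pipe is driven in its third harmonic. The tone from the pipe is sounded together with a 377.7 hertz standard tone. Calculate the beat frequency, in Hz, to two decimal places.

1.74 Hz

Open pipe: f_n = n·v/(2L) = 3·346.3/(2·1.369) = 379.4375 Hz.
f_beat = |379.4375 − 377.7| = 1.74 Hz.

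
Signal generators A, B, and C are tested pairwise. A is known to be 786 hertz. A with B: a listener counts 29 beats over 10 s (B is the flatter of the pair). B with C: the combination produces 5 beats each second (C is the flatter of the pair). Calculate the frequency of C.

778.1 Hz

A–B: Beat frequency = 29/10 = 2.9 Hz.
B is below A, so f_B = 786 − 2.9 = 783.1 Hz.
C is below B, so f_C = 783.1 − 5 = 778.1 Hz.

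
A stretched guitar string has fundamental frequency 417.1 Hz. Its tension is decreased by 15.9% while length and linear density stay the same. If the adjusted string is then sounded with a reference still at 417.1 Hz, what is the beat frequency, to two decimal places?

34.59 Hz

For a string, f ∝ √T, so the new frequency is 417.1·√0.841 = 382.5059 Hz.
f_beat = |382.5059 − 417.1| = 34.59 Hz.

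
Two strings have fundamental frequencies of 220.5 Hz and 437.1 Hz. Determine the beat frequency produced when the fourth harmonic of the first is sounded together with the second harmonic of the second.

7.8 Hz

Fourth harmonic of the first: 4·220.5 = 882.0 Hz.
Second harmonic of the second: 2·437.1 = 874.2 Hz.
f_beat = |882.0 − 874.2| = 7.8 Hz.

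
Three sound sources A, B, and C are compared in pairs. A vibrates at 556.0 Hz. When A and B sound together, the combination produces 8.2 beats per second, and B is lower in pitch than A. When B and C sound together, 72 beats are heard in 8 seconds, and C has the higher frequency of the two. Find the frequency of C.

556.8 Hz

B is below A, so f_B = 556.0 − 8.2 = 547.8 Hz.
B–C: Beat frequency = 72/8 = 9 Hz.
C is above B, so f_C = 547.8 + 9 = 556.8 Hz.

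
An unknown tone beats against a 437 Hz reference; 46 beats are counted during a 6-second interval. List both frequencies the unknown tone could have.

429.3333 Hz or 444.6667 Hz

Beat frequency = 46/6 = 7.6667 Hz.
|f − 437| = 7.6667, so f = 437 ± 7.6667.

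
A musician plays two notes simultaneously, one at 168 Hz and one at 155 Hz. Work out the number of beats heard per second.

The beat frequency equals the magnitude of the frequency difference.
|168 − 155| = 13 Hz.

13 Hz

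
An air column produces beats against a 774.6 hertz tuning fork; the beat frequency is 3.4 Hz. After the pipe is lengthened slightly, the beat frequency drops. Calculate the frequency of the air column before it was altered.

|f − 774.6| = 3.4, so the air column was at either 771.2 Hz or 778 Hz.
A longer pipe has a lower fundamental; the adjustment lowers the air column's frequency.
The beat rate fell, so the adjustment moved the air column toward 774.6 Hz — it must have started above the reference.

778 Hz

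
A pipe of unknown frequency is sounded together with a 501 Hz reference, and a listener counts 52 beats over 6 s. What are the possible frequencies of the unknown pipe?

492.3333 Hz or 509.6667 Hz

Beat frequency = 52/6 = 8.6667 Hz.
|f − 501| = 8.6667, so f = 501 ± 8.6667.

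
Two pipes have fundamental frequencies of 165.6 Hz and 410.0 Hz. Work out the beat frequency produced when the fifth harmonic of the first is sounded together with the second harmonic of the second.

Fifth harmonic of the first: 5·165.6 = 828.0 Hz.
Second harmonic of the second: 2·410.0 = 820.0 Hz.
f_beat = |828.0 − 820.0| = 8.0 Hz.

8.0 Hz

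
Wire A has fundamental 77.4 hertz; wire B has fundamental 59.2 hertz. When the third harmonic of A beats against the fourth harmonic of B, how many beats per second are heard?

4.6 Hz

Third harmonic of the first: 3·77.4 = 232.2 Hz.
Fourth harmonic of the second: 4·59.2 = 236.8 Hz.
f_beat = |232.2 − 236.8| = 4.6 Hz.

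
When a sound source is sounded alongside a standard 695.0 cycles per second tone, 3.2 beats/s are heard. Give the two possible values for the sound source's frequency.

691.8 Hz or 698.2 Hz

|f − 695.0| = 3.2, so f = 695.0 ± 3.2.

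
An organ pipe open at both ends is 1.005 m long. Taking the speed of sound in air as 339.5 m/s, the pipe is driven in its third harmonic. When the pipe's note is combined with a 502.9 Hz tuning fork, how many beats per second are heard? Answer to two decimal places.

Open pipe: f_n = n·v/(2L) = 3·339.5/(2·1.005) = 506.7164 Hz.
f_beat = |506.7164 − 502.9| = 3.82 Hz.

3.82 Hz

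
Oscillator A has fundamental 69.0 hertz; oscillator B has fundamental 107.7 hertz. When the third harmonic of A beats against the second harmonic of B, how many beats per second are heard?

8.4 Hz

Third harmonic of the first: 3·69.0 = 207.0 Hz.
Second harmonic of the second: 2·107.7 = 215.4 Hz.
f_beat = |207.0 − 215.4| = 8.4 Hz.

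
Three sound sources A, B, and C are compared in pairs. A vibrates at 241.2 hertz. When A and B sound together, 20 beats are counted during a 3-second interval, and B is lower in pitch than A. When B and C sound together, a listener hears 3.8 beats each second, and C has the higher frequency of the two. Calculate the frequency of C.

A–B: Beat frequency = 20/3 = 6.6667 Hz.
B is below A, so f_B = 241.2 − 6.6667 = 234.5333 Hz.
C is above B, so f_C = 234.5333 + 3.8 = 238.3333 Hz.

238.3333 Hz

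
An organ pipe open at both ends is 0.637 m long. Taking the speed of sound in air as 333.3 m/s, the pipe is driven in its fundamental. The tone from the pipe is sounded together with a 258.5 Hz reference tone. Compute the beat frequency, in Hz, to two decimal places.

Open pipe: f_n = n·v/(2L) = 1·333.3/(2·0.637) = 261.6170 Hz.
f_beat = |261.6170 − 258.5| = 3.12 Hz.

3.12 Hz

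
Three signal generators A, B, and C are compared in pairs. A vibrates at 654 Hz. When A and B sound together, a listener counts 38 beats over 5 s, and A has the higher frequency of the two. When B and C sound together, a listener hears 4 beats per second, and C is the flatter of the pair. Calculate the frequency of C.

642.4 Hz

A–B: Beat frequency = 38/5 = 7.6 Hz.
B is below A, so f_B = 654 − 7.6 = 646.4 Hz.
C is below B, so f_C = 646.4 − 4 = 642.4 Hz.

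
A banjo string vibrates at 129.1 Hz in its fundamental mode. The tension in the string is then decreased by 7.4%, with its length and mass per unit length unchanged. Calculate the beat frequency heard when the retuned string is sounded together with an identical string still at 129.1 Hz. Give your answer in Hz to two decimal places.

For a string, f ∝ √T, so the new frequency is 129.1·√0.926 = 124.2315 Hz.
f_beat = |124.2315 − 129.1| = 4.87 Hz.

4.87 Hz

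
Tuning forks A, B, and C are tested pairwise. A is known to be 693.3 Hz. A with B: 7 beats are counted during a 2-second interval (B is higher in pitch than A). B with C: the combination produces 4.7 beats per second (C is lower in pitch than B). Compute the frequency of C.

A–B: Beat frequency = 7/2 = 3.5 Hz.
B is above A, so f_B = 693.3 + 3.5 = 696.8 Hz.
C is below B, so f_C = 696.8 − 4.7 = 692.1 Hz.

692.1 Hz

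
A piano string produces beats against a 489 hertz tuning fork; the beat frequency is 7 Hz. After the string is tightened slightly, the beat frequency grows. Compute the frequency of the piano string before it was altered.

496 Hz

|f − 489| = 7, so the piano string was at either 482 Hz or 496 Hz.
Increasing tension raises a string's frequency; the adjustment raises the piano string's frequency.
The beat rate rose, so the adjustment moved the piano string further from 489 Hz — it was already above the reference.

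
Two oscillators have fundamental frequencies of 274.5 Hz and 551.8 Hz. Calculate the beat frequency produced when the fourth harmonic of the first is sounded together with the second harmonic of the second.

Fourth harmonic of the first: 4·274.5 = 1098.0 Hz.
Second harmonic of the second: 2·551.8 = 1103.6 Hz.
f_beat = |1098.0 − 1103.6| = 5.6 Hz.

5.6 Hz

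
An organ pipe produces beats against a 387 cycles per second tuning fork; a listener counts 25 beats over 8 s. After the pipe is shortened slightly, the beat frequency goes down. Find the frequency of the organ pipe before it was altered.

Beat frequency = 25/8 = 3.125 Hz.
|f − 387| = 3.125, so the organ pipe was at either 383.875 Hz or 390.125 Hz.
A shorter pipe has a higher fundamental; the adjustment raises the organ pipe's frequency.
The beat rate fell, so the adjustment moved the organ pipe toward 387 Hz — it must have started below the reference.

383.875 Hz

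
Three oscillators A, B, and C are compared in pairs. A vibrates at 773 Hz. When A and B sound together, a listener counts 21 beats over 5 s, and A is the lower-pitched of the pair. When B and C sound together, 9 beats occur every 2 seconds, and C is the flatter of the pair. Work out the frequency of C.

772.7 Hz

A–B: Beat frequency = 21/5 = 4.2 Hz.
B is above A, so f_B = 773 + 4.2 = 777.2 Hz.
B–C: Beat frequency = 9/2 = 4.5 Hz.
C is below B, so f_C = 777.2 − 4.5 = 772.7 Hz.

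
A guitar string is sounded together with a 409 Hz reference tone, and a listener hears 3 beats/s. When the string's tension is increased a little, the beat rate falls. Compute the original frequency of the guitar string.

|f − 409| = 3, so the guitar string was at either 406 Hz or 412 Hz.
Higher tension means higher frequency; the adjustment raises the guitar string's frequency.
The beat rate fell, so the adjustment moved the guitar string toward 409 Hz — it must have started below the reference.

406 Hz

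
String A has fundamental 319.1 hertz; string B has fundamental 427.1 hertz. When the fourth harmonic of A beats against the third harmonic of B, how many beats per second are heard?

4.9 Hz

Fourth harmonic of the first: 4·319.1 = 1276.4 Hz.
Third harmonic of the second: 3·427.1 = 1281.3 Hz.
f_beat = |1276.4 − 1281.3| = 4.9 Hz.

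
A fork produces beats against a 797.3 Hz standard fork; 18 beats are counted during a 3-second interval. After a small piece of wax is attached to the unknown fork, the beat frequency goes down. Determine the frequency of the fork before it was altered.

Beat frequency = 18/3 = 6 Hz.
|f − 797.3| = 6, so the fork was at either 791.3 Hz or 803.3 Hz.
Loading a fork with wax lowers its frequency; the adjustment lowers the fork's frequency.
The beat rate fell, so the adjustment moved the fork toward 797.3 Hz — it must have started above the reference.

803.3 Hz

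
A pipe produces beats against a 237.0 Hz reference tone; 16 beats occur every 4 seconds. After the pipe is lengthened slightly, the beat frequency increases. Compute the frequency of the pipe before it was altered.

Beat frequency = 16/4 = 4 Hz.
|f − 237.0| = 4, so the pipe was at either 233 Hz or 241 Hz.
A longer pipe has a lower fundamental; the adjustment lowers the pipe's frequency.
The beat rate rose, so the adjustment moved the pipe further from 237.0 Hz — it was already below the reference.

233 Hz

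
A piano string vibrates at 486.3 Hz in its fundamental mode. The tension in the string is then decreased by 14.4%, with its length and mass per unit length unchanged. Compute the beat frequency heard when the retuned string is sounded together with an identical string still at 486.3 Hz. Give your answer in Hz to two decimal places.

36.37 Hz

For a string, f ∝ √T, so the new frequency is 486.3·√0.856 = 449.9261 Hz.
f_beat = |449.9261 − 486.3| = 36.37 Hz.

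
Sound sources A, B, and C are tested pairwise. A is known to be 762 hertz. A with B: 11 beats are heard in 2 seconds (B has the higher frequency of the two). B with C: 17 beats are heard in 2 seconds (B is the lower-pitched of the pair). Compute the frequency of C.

A–B: Beat frequency = 11/2 = 5.5 Hz.
B is above A, so f_B = 762 + 5.5 = 767.5 Hz.
B–C: Beat frequency = 17/2 = 8.5 Hz.
C is above B, so f_C = 767.5 + 8.5 = 776 Hz.

776 Hz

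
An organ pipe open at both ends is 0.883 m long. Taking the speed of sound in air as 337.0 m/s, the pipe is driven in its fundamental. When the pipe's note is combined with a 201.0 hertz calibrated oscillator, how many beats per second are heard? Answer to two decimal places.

10.17 Hz

Open pipe: f_n = n·v/(2L) = 1·337.0/(2·0.883) = 190.8267 Hz.
f_beat = |190.8267 − 201.0| = 10.17 Hz.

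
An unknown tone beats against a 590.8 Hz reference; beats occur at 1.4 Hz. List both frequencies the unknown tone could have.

589.4 Hz or 592.2 Hz

|f − 590.8| = 1.4, so f = 590.8 ± 1.4.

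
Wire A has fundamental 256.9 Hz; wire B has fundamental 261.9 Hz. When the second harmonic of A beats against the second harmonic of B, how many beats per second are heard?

10.0 Hz

Second harmonic of the first: 2·256.9 = 513.8 Hz.
Second harmonic of the second: 2·261.9 = 523.8 Hz.
f_beat = |513.8 − 523.8| = 10.0 Hz.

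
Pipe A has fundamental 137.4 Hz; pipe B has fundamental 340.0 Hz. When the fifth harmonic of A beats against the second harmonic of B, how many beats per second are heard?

7.0 Hz

Fifth harmonic of the first: 5·137.4 = 687.0 Hz.
Second harmonic of the second: 2·340.0 = 680.0 Hz.
f_beat = |687.0 − 680.0| = 7.0 Hz.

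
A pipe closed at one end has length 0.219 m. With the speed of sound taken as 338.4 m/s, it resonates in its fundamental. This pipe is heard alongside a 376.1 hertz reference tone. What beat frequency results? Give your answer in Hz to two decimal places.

Closed pipe (odd harmonics): f_n = n·v/(4L) = 1·338.4/(4·0.219) = 386.3014 Hz.
f_beat = |386.3014 − 376.1| = 10.20 Hz.

10.20 Hz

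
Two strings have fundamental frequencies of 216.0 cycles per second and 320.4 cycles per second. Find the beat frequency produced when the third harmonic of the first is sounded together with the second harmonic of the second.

7.2 Hz

Third harmonic of the first: 3·216.0 = 648.0 Hz.
Second harmonic of the second: 2·320.4 = 640.8 Hz.
f_beat = |648.0 − 640.8| = 7.2 Hz.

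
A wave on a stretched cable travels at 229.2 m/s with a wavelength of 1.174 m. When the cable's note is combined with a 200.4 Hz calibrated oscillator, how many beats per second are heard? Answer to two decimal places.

Source frequency f = v/λ = 229.2/1.174 = 195.2300 Hz.
f_beat = |195.2300 − 200.4| = 5.17 Hz.

5.17 Hz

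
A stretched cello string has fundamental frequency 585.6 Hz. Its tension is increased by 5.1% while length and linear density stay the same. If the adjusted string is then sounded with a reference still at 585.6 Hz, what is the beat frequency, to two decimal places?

14.75 Hz

For a string, f ∝ √T, so the new frequency is 585.6·√1.051 = 600.3471 Hz.
f_beat = |600.3471 − 585.6| = 14.75 Hz.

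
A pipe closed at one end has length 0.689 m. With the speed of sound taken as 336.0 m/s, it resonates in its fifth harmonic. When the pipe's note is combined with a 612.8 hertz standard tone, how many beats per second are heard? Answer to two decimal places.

Closed pipe (odd harmonics): f_n = n·v/(4L) = 5·336.0/(4·0.689) = 609.5791 Hz.
f_beat = |609.5791 − 612.8| = 3.22 Hz.

3.22 Hz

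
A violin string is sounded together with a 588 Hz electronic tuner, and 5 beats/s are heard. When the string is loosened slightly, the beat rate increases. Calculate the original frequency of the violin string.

583 Hz

|f − 588| = 5, so the violin string was at either 583 Hz or 593 Hz.
Reducing tension lowers a string's frequency; the adjustment lowers the violin string's frequency.
The beat rate rose, so the adjustment moved the violin string further from 588 Hz — it was already below the reference.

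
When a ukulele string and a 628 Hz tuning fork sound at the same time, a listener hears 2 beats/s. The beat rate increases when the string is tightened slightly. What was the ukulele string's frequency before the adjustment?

630 Hz

|f − 628| = 2, so the ukulele string was at either 626 Hz or 630 Hz.
Increasing tension raises a string's frequency; the adjustment raises the ukulele string's frequency.
The beat rate rose, so the adjustment moved the ukulele string further from 628 Hz — it was already above the reference.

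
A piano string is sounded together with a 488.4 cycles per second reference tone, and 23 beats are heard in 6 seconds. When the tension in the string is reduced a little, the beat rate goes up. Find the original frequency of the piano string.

484.5667 Hz

Beat frequency = 23/6 = 3.8333 Hz.
|f − 488.4| = 3.8333, so the piano string was at either 484.5667 Hz or 492.2333 Hz.
Lower tension means lower frequency; the adjustment lowers the piano string's frequency.
The beat rate rose, so the adjustment moved the piano string further from 488.4 Hz — it was already below the reference.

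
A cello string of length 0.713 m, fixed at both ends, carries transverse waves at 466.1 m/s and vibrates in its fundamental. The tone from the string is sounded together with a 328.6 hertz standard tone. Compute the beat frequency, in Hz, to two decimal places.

1.74 Hz

For a string fixed at both ends, f_n = n·v/(2L) = 1·466.1/(2·0.713) = 326.8583 Hz.
f_beat = |326.8583 − 328.6| = 1.74 Hz.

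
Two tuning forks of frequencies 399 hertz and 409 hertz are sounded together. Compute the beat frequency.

10 Hz

The beat frequency equals the magnitude of the frequency difference.
|399 − 409| = 10 Hz.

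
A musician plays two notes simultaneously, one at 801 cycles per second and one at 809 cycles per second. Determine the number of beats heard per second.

The beat frequency equals the magnitude of the frequency difference.
|801 − 809| = 8 Hz.

8 Hz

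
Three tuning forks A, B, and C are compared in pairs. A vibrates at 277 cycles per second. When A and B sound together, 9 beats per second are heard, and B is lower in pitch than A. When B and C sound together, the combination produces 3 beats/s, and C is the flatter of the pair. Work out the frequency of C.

B is below A, so f_B = 277 − 9 = 268 Hz.
C is below B, so f_C = 268 − 3 = 265 Hz.

265 Hz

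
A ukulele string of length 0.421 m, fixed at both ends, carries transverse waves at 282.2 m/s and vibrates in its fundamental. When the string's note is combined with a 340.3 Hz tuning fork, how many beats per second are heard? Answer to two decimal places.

For a string fixed at both ends, f_n = n·v/(2L) = 1·282.2/(2·0.421) = 335.1544 Hz.
f_beat = |335.1544 − 340.3| = 5.15 Hz.

5.15 Hz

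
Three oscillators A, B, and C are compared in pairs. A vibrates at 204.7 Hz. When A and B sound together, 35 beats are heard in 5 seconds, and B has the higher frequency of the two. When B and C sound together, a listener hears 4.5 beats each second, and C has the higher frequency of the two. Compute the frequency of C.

216.2 Hz

A–B: Beat frequency = 35/5 = 7 Hz.
B is above A, so f_B = 204.7 + 7 = 211.7 Hz.
C is above B, so f_C = 211.7 + 4.5 = 216.2 Hz.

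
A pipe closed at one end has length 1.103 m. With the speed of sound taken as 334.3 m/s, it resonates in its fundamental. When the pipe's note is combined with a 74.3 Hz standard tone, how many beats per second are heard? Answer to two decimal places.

Closed pipe (odd harmonics): f_n = n·v/(4L) = 1·334.3/(4·1.103) = 75.7706 Hz.
f_beat = |75.7706 − 74.3| = 1.47 Hz.

1.47 Hz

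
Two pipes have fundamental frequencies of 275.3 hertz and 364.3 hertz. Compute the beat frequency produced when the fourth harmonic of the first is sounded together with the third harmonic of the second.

Fourth harmonic of the first: 4·275.3 = 1101.2 Hz.
Third harmonic of the second: 3·364.3 = 1092.9 Hz.
f_beat = |1101.2 − 1092.9| = 8.3 Hz.

8.3 Hz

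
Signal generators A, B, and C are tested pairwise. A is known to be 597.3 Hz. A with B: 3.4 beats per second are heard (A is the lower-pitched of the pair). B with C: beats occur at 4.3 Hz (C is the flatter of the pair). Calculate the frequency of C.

B is above A, so f_B = 597.3 + 3.4 = 600.7 Hz.
C is below B, so f_C = 600.7 − 4.3 = 596.4 Hz.

596.4 Hz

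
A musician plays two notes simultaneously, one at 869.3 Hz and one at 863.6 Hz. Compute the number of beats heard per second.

5.7 Hz

The beat frequency equals the magnitude of the frequency difference.
|869.3 − 863.6| = 5.7 Hz.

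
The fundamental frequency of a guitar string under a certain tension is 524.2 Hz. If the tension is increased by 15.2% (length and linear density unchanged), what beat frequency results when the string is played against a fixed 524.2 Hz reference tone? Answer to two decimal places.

For a string, f ∝ √T, so the new frequency is 524.2·√1.152 = 562.6305 Hz.
f_beat = |562.6305 − 524.2| = 38.43 Hz.

38.43 Hz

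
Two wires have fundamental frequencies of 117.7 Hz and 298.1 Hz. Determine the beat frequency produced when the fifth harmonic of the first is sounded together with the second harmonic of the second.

Fifth harmonic of the first: 5·117.7 = 588.5 Hz.
Second harmonic of the second: 2·298.1 = 596.2 Hz.
f_beat = |588.5 − 596.2| = 7.7 Hz.

7.7 Hz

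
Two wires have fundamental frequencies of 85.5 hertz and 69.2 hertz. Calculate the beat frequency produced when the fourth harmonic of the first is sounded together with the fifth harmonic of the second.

4.0 Hz

Fourth harmonic of the first: 4·85.5 = 342.0 Hz.
Fifth harmonic of the second: 5·69.2 = 346.0 Hz.
f_beat = |342.0 − 346.0| = 4.0 Hz.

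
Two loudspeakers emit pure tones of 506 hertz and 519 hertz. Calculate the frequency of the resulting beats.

f_beat = |f₁ − f₂|.
|506 − 519| = 13 Hz.

13 Hz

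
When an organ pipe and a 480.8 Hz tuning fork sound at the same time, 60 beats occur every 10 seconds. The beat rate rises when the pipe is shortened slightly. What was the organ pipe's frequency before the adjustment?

Beat frequency = 60/10 = 6 Hz.
|f − 480.8| = 6, so the organ pipe was at either 474.8 Hz or 486.8 Hz.
A shorter pipe has a higher fundamental; the adjustment raises the organ pipe's frequency.
The beat rate rose, so the adjustment moved the organ pipe further from 480.8 Hz — it was already above the reference.

486.8 Hz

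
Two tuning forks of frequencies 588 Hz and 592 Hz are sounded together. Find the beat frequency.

4 Hz

f_beat = |f₁ − f₂|.
|588 − 592| = 4 Hz.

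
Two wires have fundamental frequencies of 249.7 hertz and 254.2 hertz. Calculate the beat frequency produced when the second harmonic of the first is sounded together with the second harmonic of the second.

9.0 Hz

Second harmonic of the first: 2·249.7 = 499.4 Hz.
Second harmonic of the second: 2·254.2 = 508.4 Hz.
f_beat = |499.4 − 508.4| = 9.0 Hz.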